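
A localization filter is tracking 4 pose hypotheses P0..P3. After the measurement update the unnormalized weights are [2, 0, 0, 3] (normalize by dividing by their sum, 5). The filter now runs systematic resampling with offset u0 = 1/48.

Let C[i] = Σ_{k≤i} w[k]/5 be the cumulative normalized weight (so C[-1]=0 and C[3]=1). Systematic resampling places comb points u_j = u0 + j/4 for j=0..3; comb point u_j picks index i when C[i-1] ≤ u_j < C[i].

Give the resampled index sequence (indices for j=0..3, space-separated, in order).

C = [2/5, 2/5, 2/5, 1]
j=0: u_0=1/48 ∈ [0, 2/5) → index 0
j=1: u_1=13/48 ∈ [0, 2/5) → index 0
j=2: u_2=25/48 ∈ [2/5, 1) → index 3
j=3: u_3=37/48 ∈ [2/5, 1) → index 3

0 0 3 3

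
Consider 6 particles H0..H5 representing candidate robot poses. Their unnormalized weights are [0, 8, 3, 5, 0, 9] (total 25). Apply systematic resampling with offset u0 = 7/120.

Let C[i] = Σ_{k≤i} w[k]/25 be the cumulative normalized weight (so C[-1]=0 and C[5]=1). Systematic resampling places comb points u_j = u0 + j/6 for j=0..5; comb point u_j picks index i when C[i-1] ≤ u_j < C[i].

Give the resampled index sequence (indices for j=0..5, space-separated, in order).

C = [0, 8/25, 11/25, 16/25, 16/25, 1]
j=0: u_0=7/120 ∈ [0, 8/25) → index 1
j=1: u_1=9/40 ∈ [0, 8/25) → index 1
j=2: u_2=47/120 ∈ [8/25, 11/25) → index 2
j=3: u_3=67/120 ∈ [11/25, 16/25) → index 3
j=4: u_4=29/40 ∈ [16/25, 1) → index 5
j=5: u_5=107/120 ∈ [16/25, 1) → index 5

1 1 2 3 5 5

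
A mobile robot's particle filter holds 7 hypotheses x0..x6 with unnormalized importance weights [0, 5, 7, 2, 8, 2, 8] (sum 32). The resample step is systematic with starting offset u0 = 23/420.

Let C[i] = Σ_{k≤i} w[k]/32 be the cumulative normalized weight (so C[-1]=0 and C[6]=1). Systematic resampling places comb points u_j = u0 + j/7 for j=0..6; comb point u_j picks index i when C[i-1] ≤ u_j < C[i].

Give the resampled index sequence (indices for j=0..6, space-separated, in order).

1 2 2 4 4 6 6

C = [0, 5/32, 3/8, 7/16, 11/16, 3/4, 1]
j=0: u_0=23/420 ∈ [0, 5/32) → index 1
j=1: u_1=83/420 ∈ [5/32, 3/8) → index 2
j=2: u_2=143/420 ∈ [5/32, 3/8) → index 2
j=3: u_3=29/60 ∈ [7/16, 11/16) → index 4
j=4: u_4=263/420 ∈ [7/16, 11/16) → index 4
j=5: u_5=323/420 ∈ [3/4, 1) → index 6
j=6: u_6=383/420 ∈ [3/4, 1) → index 6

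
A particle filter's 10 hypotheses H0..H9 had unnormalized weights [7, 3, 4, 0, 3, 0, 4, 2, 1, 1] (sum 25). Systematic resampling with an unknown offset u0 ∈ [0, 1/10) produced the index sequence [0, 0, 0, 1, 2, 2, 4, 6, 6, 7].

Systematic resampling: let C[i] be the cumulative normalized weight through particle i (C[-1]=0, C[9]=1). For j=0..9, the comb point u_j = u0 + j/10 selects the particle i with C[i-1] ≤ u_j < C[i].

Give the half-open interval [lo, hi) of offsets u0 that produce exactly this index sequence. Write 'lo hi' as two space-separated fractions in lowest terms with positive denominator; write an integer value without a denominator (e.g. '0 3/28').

C = [7/25, 2/5, 14/25, 14/25, 17/25, 17/25, 21/25, 23/25, 24/25, 1]
j=0 picked index 0: u0 ∈ [0, 7/25)
j=1 picked index 0: u0 ∈ [-1/10, 9/50)
j=2 picked index 0: u0 ∈ [-1/5, 2/25)
j=3 picked index 1: u0 ∈ [-1/50, 1/10)
j=4 picked index 2: u0 ∈ [0, 4/25)
j=5 picked index 2: u0 ∈ [-1/10, 3/50)
j=6 picked index 4: u0 ∈ [-1/25, 2/25)
j=7 picked index 6: u0 ∈ [-1/50, 7/50)
j=8 picked index 6: u0 ∈ [-3/25, 1/25)
j=9 picked index 7: u0 ∈ [-3/50, 1/50)
intersection: [0, 1/50)

0 1/50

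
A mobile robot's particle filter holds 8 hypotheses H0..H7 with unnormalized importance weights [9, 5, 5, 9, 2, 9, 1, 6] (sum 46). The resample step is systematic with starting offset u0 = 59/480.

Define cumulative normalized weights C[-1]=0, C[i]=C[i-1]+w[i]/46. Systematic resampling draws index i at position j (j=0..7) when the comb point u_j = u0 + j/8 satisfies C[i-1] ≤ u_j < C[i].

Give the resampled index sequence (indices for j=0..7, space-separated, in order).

C = [9/46, 7/23, 19/46, 14/23, 15/23, 39/46, 20/23, 1]
j=0: u_0=59/480 ∈ [0, 9/46) → index 0
j=1: u_1=119/480 ∈ [9/46, 7/23) → index 1
j=2: u_2=179/480 ∈ [7/23, 19/46) → index 2
j=3: u_3=239/480 ∈ [19/46, 14/23) → index 3
j=4: u_4=299/480 ∈ [14/23, 15/23) → index 4
j=5: u_5=359/480 ∈ [15/23, 39/46) → index 5
j=6: u_6=419/480 ∈ [20/23, 1) → index 7
j=7: u_7=479/480 ∈ [20/23, 1) → index 7

0 1 2 3 4 5 7 7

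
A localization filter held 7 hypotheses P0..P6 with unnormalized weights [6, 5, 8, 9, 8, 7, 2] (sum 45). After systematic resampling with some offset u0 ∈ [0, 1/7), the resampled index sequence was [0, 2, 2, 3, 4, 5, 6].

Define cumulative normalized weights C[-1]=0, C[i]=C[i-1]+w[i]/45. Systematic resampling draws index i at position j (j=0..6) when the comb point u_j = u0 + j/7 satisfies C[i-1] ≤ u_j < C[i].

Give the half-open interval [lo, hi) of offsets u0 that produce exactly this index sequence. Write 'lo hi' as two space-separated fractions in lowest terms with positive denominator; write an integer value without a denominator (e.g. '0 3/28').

32/315 2/15

C = [2/15, 11/45, 19/45, 28/45, 4/5, 43/45, 1]
j=0 picked index 0: u0 ∈ [0, 2/15)
j=1 picked index 2: u0 ∈ [32/315, 88/315)
j=2 picked index 2: u0 ∈ [-13/315, 43/315)
j=3 picked index 3: u0 ∈ [-2/315, 61/315)
j=4 picked index 4: u0 ∈ [16/315, 8/35)
j=5 picked index 5: u0 ∈ [3/35, 76/315)
j=6 picked index 6: u0 ∈ [31/315, 1/7)
intersection: [32/315, 2/15)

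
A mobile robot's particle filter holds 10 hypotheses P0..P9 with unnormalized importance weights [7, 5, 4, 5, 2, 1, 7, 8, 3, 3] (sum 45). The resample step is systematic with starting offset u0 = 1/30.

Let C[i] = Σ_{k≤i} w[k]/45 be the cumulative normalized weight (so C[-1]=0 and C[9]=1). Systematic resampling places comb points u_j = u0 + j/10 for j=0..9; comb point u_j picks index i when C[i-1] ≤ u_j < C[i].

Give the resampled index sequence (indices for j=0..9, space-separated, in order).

C = [7/45, 4/15, 16/45, 7/15, 23/45, 8/15, 31/45, 13/15, 14/15, 1]
j=0: u_0=1/30 ∈ [0, 7/45) → index 0
j=1: u_1=2/15 ∈ [0, 7/45) → index 0
j=2: u_2=7/30 ∈ [7/45, 4/15) → index 1
j=3: u_3=1/3 ∈ [4/15, 16/45) → index 2
j=4: u_4=13/30 ∈ [16/45, 7/15) → index 3
j=5: u_5=8/15 ∈ [8/15, 31/45) → index 6
j=6: u_6=19/30 ∈ [8/15, 31/45) → index 6
j=7: u_7=11/15 ∈ [31/45, 13/15) → index 7
j=8: u_8=5/6 ∈ [31/45, 13/15) → index 7
j=9: u_9=14/15 ∈ [14/15, 1) → index 9

0 0 1 2 3 6 6 7 7 9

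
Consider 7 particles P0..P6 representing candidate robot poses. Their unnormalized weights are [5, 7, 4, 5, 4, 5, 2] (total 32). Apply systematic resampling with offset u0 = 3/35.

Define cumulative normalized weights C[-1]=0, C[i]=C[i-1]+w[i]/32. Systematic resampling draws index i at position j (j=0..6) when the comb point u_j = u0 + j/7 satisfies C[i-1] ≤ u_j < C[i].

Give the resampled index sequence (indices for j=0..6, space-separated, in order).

C = [5/32, 3/8, 1/2, 21/32, 25/32, 15/16, 1]
j=0: u_0=3/35 ∈ [0, 5/32) → index 0
j=1: u_1=8/35 ∈ [5/32, 3/8) → index 1
j=2: u_2=13/35 ∈ [5/32, 3/8) → index 1
j=3: u_3=18/35 ∈ [1/2, 21/32) → index 3
j=4: u_4=23/35 ∈ [21/32, 25/32) → index 4
j=5: u_5=4/5 ∈ [25/32, 15/16) → index 5
j=6: u_6=33/35 ∈ [15/16, 1) → index 6

0 1 1 3 4 5 6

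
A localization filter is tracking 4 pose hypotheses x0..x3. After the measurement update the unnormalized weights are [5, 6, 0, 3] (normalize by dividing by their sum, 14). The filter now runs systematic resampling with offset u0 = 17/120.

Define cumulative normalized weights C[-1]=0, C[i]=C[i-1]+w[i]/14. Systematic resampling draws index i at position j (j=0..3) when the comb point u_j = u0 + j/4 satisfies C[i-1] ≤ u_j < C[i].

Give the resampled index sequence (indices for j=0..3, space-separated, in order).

C = [5/14, 11/14, 11/14, 1]
j=0: u_0=17/120 ∈ [0, 5/14) → index 0
j=1: u_1=47/120 ∈ [5/14, 11/14) → index 1
j=2: u_2=77/120 ∈ [5/14, 11/14) → index 1
j=3: u_3=107/120 ∈ [11/14, 1) → index 3

0 1 1 3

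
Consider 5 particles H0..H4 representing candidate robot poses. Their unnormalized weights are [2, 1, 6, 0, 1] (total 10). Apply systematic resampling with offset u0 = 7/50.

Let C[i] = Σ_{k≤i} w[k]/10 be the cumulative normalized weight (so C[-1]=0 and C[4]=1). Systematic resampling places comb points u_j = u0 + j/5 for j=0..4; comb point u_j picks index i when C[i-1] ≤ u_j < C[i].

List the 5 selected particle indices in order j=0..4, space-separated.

0 2 2 2 4

C = [1/5, 3/10, 9/10, 9/10, 1]
j=0: u_0=7/50 ∈ [0, 1/5) → index 0
j=1: u_1=17/50 ∈ [3/10, 9/10) → index 2
j=2: u_2=27/50 ∈ [3/10, 9/10) → index 2
j=3: u_3=37/50 ∈ [3/10, 9/10) → index 2
j=4: u_4=47/50 ∈ [9/10, 1) → index 4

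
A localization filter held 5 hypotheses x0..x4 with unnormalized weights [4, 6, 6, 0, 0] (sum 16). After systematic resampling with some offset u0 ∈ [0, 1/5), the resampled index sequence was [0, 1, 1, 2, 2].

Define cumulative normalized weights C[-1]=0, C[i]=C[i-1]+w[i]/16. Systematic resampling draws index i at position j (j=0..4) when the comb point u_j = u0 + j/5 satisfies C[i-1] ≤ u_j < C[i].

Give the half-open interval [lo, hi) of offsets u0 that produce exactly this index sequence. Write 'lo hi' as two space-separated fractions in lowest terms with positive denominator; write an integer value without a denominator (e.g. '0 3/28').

C = [1/4, 5/8, 1, 1, 1]
j=0 picked index 0: u0 ∈ [0, 1/4)
j=1 picked index 1: u0 ∈ [1/20, 17/40)
j=2 picked index 1: u0 ∈ [-3/20, 9/40)
j=3 picked index 2: u0 ∈ [1/40, 2/5)
j=4 picked index 2: u0 ∈ [-7/40, 1/5)
intersection: [1/20, 1/5)

1/20 1/5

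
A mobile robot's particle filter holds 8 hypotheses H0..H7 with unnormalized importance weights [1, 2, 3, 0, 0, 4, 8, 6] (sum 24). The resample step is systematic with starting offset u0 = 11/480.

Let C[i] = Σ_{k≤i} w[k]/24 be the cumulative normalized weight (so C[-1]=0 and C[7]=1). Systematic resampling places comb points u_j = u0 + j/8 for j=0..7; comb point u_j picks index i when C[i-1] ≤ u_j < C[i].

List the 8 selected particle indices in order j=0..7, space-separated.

0 2 5 5 6 6 7 7

C = [1/24, 1/8, 1/4, 1/4, 1/4, 5/12, 3/4, 1]
j=0: u_0=11/480 ∈ [0, 1/24) → index 0
j=1: u_1=71/480 ∈ [1/8, 1/4) → index 2
j=2: u_2=131/480 ∈ [1/4, 5/12) → index 5
j=3: u_3=191/480 ∈ [1/4, 5/12) → index 5
j=4: u_4=251/480 ∈ [5/12, 3/4) → index 6
j=5: u_5=311/480 ∈ [5/12, 3/4) → index 6
j=6: u_6=371/480 ∈ [3/4, 1) → index 7
j=7: u_7=431/480 ∈ [3/4, 1) → index 7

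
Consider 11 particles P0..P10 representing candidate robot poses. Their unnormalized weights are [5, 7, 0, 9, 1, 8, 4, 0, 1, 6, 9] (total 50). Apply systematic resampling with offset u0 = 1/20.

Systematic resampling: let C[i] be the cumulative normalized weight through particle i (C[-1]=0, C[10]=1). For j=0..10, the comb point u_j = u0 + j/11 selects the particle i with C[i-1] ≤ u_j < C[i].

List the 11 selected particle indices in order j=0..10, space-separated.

C = [1/10, 6/25, 6/25, 21/50, 11/25, 3/5, 17/25, 17/25, 7/10, 41/50, 1]
j=0: u_0=1/20 ∈ [0, 1/10) → index 0
j=1: u_1=31/220 ∈ [1/10, 6/25) → index 1
j=2: u_2=51/220 ∈ [1/10, 6/25) → index 1
j=3: u_3=71/220 ∈ [6/25, 21/50) → index 3
j=4: u_4=91/220 ∈ [6/25, 21/50) → index 3
j=5: u_5=111/220 ∈ [11/25, 3/5) → index 5
j=6: u_6=131/220 ∈ [11/25, 3/5) → index 5
j=7: u_7=151/220 ∈ [17/25, 7/10) → index 8
j=8: u_8=171/220 ∈ [7/10, 41/50) → index 9
j=9: u_9=191/220 ∈ [41/50, 1) → index 10
j=10: u_10=211/220 ∈ [41/50, 1) → index 10

0 1 1 3 3 5 5 8 9 10 10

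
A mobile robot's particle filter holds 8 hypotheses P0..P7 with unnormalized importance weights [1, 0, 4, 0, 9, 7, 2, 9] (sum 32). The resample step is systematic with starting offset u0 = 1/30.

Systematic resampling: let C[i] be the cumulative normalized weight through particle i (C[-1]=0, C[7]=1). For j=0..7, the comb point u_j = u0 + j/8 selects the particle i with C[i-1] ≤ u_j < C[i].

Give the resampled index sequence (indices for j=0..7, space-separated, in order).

2 4 4 4 5 6 7 7

C = [1/32, 1/32, 5/32, 5/32, 7/16, 21/32, 23/32, 1]
j=0: u_0=1/30 ∈ [1/32, 5/32) → index 2
j=1: u_1=19/120 ∈ [5/32, 7/16) → index 4
j=2: u_2=17/60 ∈ [5/32, 7/16) → index 4
j=3: u_3=49/120 ∈ [5/32, 7/16) → index 4
j=4: u_4=8/15 ∈ [7/16, 21/32) → index 5
j=5: u_5=79/120 ∈ [21/32, 23/32) → index 6
j=6: u_6=47/60 ∈ [23/32, 1) → index 7
j=7: u_7=109/120 ∈ [23/32, 1) → index 7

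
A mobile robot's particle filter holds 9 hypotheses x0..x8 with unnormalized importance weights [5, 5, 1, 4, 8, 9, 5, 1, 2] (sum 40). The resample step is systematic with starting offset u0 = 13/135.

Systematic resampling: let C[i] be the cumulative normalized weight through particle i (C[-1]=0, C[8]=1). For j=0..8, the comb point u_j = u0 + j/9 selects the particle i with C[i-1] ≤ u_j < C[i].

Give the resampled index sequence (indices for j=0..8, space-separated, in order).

0 1 3 4 4 5 5 6 8

C = [1/8, 1/4, 11/40, 3/8, 23/40, 4/5, 37/40, 19/20, 1]
j=0: u_0=13/135 ∈ [0, 1/8) → index 0
j=1: u_1=28/135 ∈ [1/8, 1/4) → index 1
j=2: u_2=43/135 ∈ [11/40, 3/8) → index 3
j=3: u_3=58/135 ∈ [3/8, 23/40) → index 4
j=4: u_4=73/135 ∈ [3/8, 23/40) → index 4
j=5: u_5=88/135 ∈ [23/40, 4/5) → index 5
j=6: u_6=103/135 ∈ [23/40, 4/5) → index 5
j=7: u_7=118/135 ∈ [4/5, 37/40) → index 6
j=8: u_8=133/135 ∈ [19/20, 1) → index 8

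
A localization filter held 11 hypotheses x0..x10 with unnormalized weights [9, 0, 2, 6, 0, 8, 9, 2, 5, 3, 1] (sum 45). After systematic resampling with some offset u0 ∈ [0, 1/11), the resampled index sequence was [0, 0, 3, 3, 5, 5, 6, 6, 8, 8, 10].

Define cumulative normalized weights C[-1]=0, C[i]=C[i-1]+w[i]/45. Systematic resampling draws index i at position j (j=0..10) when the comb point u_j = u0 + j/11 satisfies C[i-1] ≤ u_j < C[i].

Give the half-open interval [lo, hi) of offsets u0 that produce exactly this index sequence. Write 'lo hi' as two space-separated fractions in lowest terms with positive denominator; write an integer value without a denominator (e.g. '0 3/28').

C = [1/5, 1/5, 11/45, 17/45, 17/45, 5/9, 34/45, 4/5, 41/45, 44/45, 1]
j=0 picked index 0: u0 ∈ [0, 1/5)
j=1 picked index 0: u0 ∈ [-1/11, 6/55)
j=2 picked index 3: u0 ∈ [31/495, 97/495)
j=3 picked index 3: u0 ∈ [-14/495, 52/495)
j=4 picked index 5: u0 ∈ [7/495, 19/99)
j=5 picked index 5: u0 ∈ [-38/495, 10/99)
j=6 picked index 6: u0 ∈ [1/99, 104/495)
j=7 picked index 6: u0 ∈ [-8/99, 59/495)
j=8 picked index 8: u0 ∈ [4/55, 91/495)
j=9 picked index 8: u0 ∈ [-1/55, 46/495)
j=10 picked index 10: u0 ∈ [34/495, 1/11)
intersection: [4/55, 1/11)

4/55 1/11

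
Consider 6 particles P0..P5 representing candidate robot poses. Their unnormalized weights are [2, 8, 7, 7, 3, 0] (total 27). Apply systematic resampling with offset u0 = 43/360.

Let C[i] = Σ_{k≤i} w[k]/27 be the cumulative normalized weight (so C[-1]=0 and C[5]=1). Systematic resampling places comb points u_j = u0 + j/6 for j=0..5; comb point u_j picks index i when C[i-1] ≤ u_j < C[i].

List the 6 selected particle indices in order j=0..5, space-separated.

C = [2/27, 10/27, 17/27, 8/9, 1, 1]
j=0: u_0=43/360 ∈ [2/27, 10/27) → index 1
j=1: u_1=103/360 ∈ [2/27, 10/27) → index 1
j=2: u_2=163/360 ∈ [10/27, 17/27) → index 2
j=3: u_3=223/360 ∈ [10/27, 17/27) → index 2
j=4: u_4=283/360 ∈ [17/27, 8/9) → index 3
j=5: u_5=343/360 ∈ [8/9, 1) → index 4

1 1 2 2 3 4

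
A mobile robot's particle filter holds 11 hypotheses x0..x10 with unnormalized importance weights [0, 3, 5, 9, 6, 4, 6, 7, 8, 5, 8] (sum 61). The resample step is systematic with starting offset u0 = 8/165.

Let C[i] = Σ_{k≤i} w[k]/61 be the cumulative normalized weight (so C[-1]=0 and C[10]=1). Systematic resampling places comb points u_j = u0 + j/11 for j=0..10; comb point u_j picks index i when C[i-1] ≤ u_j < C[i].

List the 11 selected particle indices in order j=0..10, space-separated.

1 3 3 4 5 6 7 8 8 9 10

C = [0, 3/61, 8/61, 17/61, 23/61, 27/61, 33/61, 40/61, 48/61, 53/61, 1]
j=0: u_0=8/165 ∈ [0, 3/61) → index 1
j=1: u_1=23/165 ∈ [8/61, 17/61) → index 3
j=2: u_2=38/165 ∈ [8/61, 17/61) → index 3
j=3: u_3=53/165 ∈ [17/61, 23/61) → index 4
j=4: u_4=68/165 ∈ [23/61, 27/61) → index 5
j=5: u_5=83/165 ∈ [27/61, 33/61) → index 6
j=6: u_6=98/165 ∈ [33/61, 40/61) → index 7
j=7: u_7=113/165 ∈ [40/61, 48/61) → index 8
j=8: u_8=128/165 ∈ [40/61, 48/61) → index 8
j=9: u_9=13/15 ∈ [48/61, 53/61) → index 9
j=10: u_10=158/165 ∈ [53/61, 1) → index 10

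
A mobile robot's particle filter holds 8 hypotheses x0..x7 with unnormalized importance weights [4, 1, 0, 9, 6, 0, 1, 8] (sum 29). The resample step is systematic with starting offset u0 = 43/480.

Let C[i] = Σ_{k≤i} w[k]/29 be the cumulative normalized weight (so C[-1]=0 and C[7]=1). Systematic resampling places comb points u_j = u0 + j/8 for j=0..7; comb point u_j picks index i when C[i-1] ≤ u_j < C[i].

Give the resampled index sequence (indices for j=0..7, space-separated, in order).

0 3 3 3 4 6 7 7

C = [4/29, 5/29, 5/29, 14/29, 20/29, 20/29, 21/29, 1]
j=0: u_0=43/480 ∈ [0, 4/29) → index 0
j=1: u_1=103/480 ∈ [5/29, 14/29) → index 3
j=2: u_2=163/480 ∈ [5/29, 14/29) → index 3
j=3: u_3=223/480 ∈ [5/29, 14/29) → index 3
j=4: u_4=283/480 ∈ [14/29, 20/29) → index 4
j=5: u_5=343/480 ∈ [20/29, 21/29) → index 6
j=6: u_6=403/480 ∈ [21/29, 1) → index 7
j=7: u_7=463/480 ∈ [21/29, 1) → index 7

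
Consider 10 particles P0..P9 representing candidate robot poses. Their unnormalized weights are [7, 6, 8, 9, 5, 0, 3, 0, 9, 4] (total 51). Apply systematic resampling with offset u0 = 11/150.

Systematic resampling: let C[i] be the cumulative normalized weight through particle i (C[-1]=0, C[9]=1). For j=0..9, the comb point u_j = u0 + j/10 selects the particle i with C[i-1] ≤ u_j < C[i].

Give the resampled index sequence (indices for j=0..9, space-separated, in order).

C = [7/51, 13/51, 7/17, 10/17, 35/51, 35/51, 38/51, 38/51, 47/51, 1]
j=0: u_0=11/150 ∈ [0, 7/51) → index 0
j=1: u_1=13/75 ∈ [7/51, 13/51) → index 1
j=2: u_2=41/150 ∈ [13/51, 7/17) → index 2
j=3: u_3=28/75 ∈ [13/51, 7/17) → index 2
j=4: u_4=71/150 ∈ [7/17, 10/17) → index 3
j=5: u_5=43/75 ∈ [7/17, 10/17) → index 3
j=6: u_6=101/150 ∈ [10/17, 35/51) → index 4
j=7: u_7=58/75 ∈ [38/51, 47/51) → index 8
j=8: u_8=131/150 ∈ [38/51, 47/51) → index 8
j=9: u_9=73/75 ∈ [47/51, 1) → index 9

0 1 2 2 3 3 4 8 8 9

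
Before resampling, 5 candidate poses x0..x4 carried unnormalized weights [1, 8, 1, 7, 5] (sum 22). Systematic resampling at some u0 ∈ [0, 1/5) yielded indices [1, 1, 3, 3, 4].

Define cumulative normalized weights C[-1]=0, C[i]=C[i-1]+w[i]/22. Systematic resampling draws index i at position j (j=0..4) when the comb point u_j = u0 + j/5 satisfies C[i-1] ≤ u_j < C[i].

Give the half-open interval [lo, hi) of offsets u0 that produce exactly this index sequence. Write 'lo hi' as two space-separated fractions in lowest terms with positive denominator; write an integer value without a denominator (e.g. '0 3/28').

3/55 19/110

C = [1/22, 9/22, 5/11, 17/22, 1]
j=0 picked index 1: u0 ∈ [1/22, 9/22)
j=1 picked index 1: u0 ∈ [-17/110, 23/110)
j=2 picked index 3: u0 ∈ [3/55, 41/110)
j=3 picked index 3: u0 ∈ [-8/55, 19/110)
j=4 picked index 4: u0 ∈ [-3/110, 1/5)
intersection: [3/55, 19/110)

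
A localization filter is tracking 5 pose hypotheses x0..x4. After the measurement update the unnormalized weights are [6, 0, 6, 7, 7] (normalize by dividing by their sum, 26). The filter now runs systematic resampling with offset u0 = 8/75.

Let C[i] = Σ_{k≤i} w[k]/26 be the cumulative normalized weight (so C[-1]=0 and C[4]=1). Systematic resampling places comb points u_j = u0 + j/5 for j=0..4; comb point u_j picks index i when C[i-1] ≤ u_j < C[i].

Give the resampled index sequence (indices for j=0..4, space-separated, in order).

C = [3/13, 3/13, 6/13, 19/26, 1]
j=0: u_0=8/75 ∈ [0, 3/13) → index 0
j=1: u_1=23/75 ∈ [3/13, 6/13) → index 2
j=2: u_2=38/75 ∈ [6/13, 19/26) → index 3
j=3: u_3=53/75 ∈ [6/13, 19/26) → index 3
j=4: u_4=68/75 ∈ [19/26, 1) → index 4

0 2 3 3 4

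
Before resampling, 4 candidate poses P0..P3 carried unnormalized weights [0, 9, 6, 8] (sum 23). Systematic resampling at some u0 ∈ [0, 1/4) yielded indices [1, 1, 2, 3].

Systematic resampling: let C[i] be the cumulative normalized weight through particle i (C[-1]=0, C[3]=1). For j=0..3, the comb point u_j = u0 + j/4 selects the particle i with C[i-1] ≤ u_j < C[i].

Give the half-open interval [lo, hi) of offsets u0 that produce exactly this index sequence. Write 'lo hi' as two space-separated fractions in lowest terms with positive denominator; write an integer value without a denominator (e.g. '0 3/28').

0 13/92

C = [0, 9/23, 15/23, 1]
j=0 picked index 1: u0 ∈ [0, 9/23)
j=1 picked index 1: u0 ∈ [-1/4, 13/92)
j=2 picked index 2: u0 ∈ [-5/46, 7/46)
j=3 picked index 3: u0 ∈ [-9/92, 1/4)
intersection: [0, 13/92)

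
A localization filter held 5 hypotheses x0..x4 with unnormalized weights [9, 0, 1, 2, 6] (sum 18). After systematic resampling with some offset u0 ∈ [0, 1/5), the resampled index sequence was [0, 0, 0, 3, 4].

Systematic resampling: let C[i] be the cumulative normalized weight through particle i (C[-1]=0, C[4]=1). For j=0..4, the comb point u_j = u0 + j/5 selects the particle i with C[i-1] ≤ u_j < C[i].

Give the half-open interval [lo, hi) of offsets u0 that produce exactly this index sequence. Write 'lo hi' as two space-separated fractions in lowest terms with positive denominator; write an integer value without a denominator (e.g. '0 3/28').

0 1/15

C = [1/2, 1/2, 5/9, 2/3, 1]
j=0 picked index 0: u0 ∈ [0, 1/2)
j=1 picked index 0: u0 ∈ [-1/5, 3/10)
j=2 picked index 0: u0 ∈ [-2/5, 1/10)
j=3 picked index 3: u0 ∈ [-2/45, 1/15)
j=4 picked index 4: u0 ∈ [-2/15, 1/5)
intersection: [0, 1/15)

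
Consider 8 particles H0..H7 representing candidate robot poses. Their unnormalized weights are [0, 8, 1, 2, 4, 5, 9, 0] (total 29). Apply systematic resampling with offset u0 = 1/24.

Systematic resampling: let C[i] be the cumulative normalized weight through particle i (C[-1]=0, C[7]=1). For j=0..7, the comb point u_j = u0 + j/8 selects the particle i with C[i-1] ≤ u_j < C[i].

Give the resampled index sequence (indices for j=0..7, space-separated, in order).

1 1 2 4 5 5 6 6

C = [0, 8/29, 9/29, 11/29, 15/29, 20/29, 1, 1]
j=0: u_0=1/24 ∈ [0, 8/29) → index 1
j=1: u_1=1/6 ∈ [0, 8/29) → index 1
j=2: u_2=7/24 ∈ [8/29, 9/29) → index 2
j=3: u_3=5/12 ∈ [11/29, 15/29) → index 4
j=4: u_4=13/24 ∈ [15/29, 20/29) → index 5
j=5: u_5=2/3 ∈ [15/29, 20/29) → index 5
j=6: u_6=19/24 ∈ [20/29, 1) → index 6
j=7: u_7=11/12 ∈ [20/29, 1) → index 6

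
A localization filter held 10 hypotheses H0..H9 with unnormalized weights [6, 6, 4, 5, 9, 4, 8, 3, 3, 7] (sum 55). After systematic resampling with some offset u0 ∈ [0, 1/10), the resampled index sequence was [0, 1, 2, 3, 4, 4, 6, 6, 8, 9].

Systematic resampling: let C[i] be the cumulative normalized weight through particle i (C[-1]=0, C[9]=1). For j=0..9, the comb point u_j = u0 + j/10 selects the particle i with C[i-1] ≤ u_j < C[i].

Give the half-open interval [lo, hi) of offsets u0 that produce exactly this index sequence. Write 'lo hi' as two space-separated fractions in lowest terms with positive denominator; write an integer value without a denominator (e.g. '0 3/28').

C = [6/55, 12/55, 16/55, 21/55, 6/11, 34/55, 42/55, 9/11, 48/55, 1]
j=0 picked index 0: u0 ∈ [0, 6/55)
j=1 picked index 1: u0 ∈ [1/110, 13/110)
j=2 picked index 2: u0 ∈ [1/55, 1/11)
j=3 picked index 3: u0 ∈ [-1/110, 9/110)
j=4 picked index 4: u0 ∈ [-1/55, 8/55)
j=5 picked index 4: u0 ∈ [-13/110, 1/22)
j=6 picked index 6: u0 ∈ [1/55, 9/55)
j=7 picked index 6: u0 ∈ [-9/110, 7/110)
j=8 picked index 8: u0 ∈ [1/55, 4/55)
j=9 picked index 9: u0 ∈ [-3/110, 1/10)
intersection: [1/55, 1/22)

1/55 1/22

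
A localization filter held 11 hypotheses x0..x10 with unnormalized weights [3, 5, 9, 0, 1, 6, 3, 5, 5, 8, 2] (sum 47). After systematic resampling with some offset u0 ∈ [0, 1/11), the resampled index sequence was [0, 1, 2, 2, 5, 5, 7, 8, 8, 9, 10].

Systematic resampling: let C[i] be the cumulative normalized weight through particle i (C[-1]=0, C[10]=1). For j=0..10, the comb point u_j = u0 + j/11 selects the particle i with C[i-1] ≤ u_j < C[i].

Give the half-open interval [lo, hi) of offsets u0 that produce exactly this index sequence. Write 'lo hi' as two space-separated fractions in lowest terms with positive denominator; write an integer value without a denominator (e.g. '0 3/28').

C = [3/47, 8/47, 17/47, 17/47, 18/47, 24/47, 27/47, 32/47, 37/47, 45/47, 1]
j=0 picked index 0: u0 ∈ [0, 3/47)
j=1 picked index 1: u0 ∈ [-14/517, 41/517)
j=2 picked index 2: u0 ∈ [-6/517, 93/517)
j=3 picked index 2: u0 ∈ [-53/517, 46/517)
j=4 picked index 5: u0 ∈ [10/517, 76/517)
j=5 picked index 5: u0 ∈ [-37/517, 29/517)
j=6 picked index 7: u0 ∈ [15/517, 70/517)
j=7 picked index 8: u0 ∈ [23/517, 78/517)
j=8 picked index 8: u0 ∈ [-24/517, 31/517)
j=9 picked index 9: u0 ∈ [-16/517, 72/517)
j=10 picked index 10: u0 ∈ [25/517, 1/11)
intersection: [25/517, 29/517)

25/517 29/517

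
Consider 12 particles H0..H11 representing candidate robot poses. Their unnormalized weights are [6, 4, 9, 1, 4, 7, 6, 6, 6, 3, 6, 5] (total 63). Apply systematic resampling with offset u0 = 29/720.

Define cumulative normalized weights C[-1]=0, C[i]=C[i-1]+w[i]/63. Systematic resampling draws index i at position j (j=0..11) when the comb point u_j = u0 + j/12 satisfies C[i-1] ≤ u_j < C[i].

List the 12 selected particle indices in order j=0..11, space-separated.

0 1 2 2 4 5 6 7 8 9 10 11

C = [2/21, 10/63, 19/63, 20/63, 8/21, 31/63, 37/63, 43/63, 7/9, 52/63, 58/63, 1]
j=0: u_0=29/720 ∈ [0, 2/21) → index 0
j=1: u_1=89/720 ∈ [2/21, 10/63) → index 1
j=2: u_2=149/720 ∈ [10/63, 19/63) → index 2
j=3: u_3=209/720 ∈ [10/63, 19/63) → index 2
j=4: u_4=269/720 ∈ [20/63, 8/21) → index 4
j=5: u_5=329/720 ∈ [8/21, 31/63) → index 5
j=6: u_6=389/720 ∈ [31/63, 37/63) → index 6
j=7: u_7=449/720 ∈ [37/63, 43/63) → index 7
j=8: u_8=509/720 ∈ [43/63, 7/9) → index 8
j=9: u_9=569/720 ∈ [7/9, 52/63) → index 9
j=10: u_10=629/720 ∈ [52/63, 58/63) → index 10
j=11: u_11=689/720 ∈ [58/63, 1) → index 11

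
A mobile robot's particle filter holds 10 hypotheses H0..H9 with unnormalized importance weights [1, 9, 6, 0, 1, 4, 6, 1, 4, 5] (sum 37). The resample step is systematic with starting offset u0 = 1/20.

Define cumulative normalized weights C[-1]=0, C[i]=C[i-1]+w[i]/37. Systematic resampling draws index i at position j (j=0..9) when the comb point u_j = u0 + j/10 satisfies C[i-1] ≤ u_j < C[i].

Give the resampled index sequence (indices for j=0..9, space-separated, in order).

C = [1/37, 10/37, 16/37, 16/37, 17/37, 21/37, 27/37, 28/37, 32/37, 1]
j=0: u_0=1/20 ∈ [1/37, 10/37) → index 1
j=1: u_1=3/20 ∈ [1/37, 10/37) → index 1
j=2: u_2=1/4 ∈ [1/37, 10/37) → index 1
j=3: u_3=7/20 ∈ [10/37, 16/37) → index 2
j=4: u_4=9/20 ∈ [16/37, 17/37) → index 4
j=5: u_5=11/20 ∈ [17/37, 21/37) → index 5
j=6: u_6=13/20 ∈ [21/37, 27/37) → index 6
j=7: u_7=3/4 ∈ [27/37, 28/37) → index 7
j=8: u_8=17/20 ∈ [28/37, 32/37) → index 8
j=9: u_9=19/20 ∈ [32/37, 1) → index 9

1 1 1 2 4 5 6 7 8 9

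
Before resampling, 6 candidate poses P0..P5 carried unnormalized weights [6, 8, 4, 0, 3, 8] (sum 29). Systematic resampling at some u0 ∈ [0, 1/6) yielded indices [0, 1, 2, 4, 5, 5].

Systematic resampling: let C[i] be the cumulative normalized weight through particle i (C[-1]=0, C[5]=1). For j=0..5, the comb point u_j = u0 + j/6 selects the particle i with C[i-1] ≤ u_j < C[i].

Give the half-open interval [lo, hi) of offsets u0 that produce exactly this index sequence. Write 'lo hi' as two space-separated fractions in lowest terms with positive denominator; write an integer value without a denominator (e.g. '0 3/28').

C = [6/29, 14/29, 18/29, 18/29, 21/29, 1]
j=0 picked index 0: u0 ∈ [0, 6/29)
j=1 picked index 1: u0 ∈ [7/174, 55/174)
j=2 picked index 2: u0 ∈ [13/87, 25/87)
j=3 picked index 4: u0 ∈ [7/58, 13/58)
j=4 picked index 5: u0 ∈ [5/87, 1/3)
j=5 picked index 5: u0 ∈ [-19/174, 1/6)
intersection: [13/87, 1/6)

13/87 1/6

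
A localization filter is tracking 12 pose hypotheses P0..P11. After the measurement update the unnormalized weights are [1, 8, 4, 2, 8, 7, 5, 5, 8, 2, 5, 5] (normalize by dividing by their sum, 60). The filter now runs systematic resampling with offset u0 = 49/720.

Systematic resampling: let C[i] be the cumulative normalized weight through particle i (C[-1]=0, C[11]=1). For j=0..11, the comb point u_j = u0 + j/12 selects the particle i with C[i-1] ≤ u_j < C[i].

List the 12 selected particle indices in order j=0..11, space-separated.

1 2 3 4 5 5 6 7 8 9 10 11

C = [1/60, 3/20, 13/60, 1/4, 23/60, 1/2, 7/12, 2/3, 4/5, 5/6, 11/12, 1]
j=0: u_0=49/720 ∈ [1/60, 3/20) → index 1
j=1: u_1=109/720 ∈ [3/20, 13/60) → index 2
j=2: u_2=169/720 ∈ [13/60, 1/4) → index 3
j=3: u_3=229/720 ∈ [1/4, 23/60) → index 4
j=4: u_4=289/720 ∈ [23/60, 1/2) → index 5
j=5: u_5=349/720 ∈ [23/60, 1/2) → index 5
j=6: u_6=409/720 ∈ [1/2, 7/12) → index 6
j=7: u_7=469/720 ∈ [7/12, 2/3) → index 7
j=8: u_8=529/720 ∈ [2/3, 4/5) → index 8
j=9: u_9=589/720 ∈ [4/5, 5/6) → index 9
j=10: u_10=649/720 ∈ [5/6, 11/12) → index 10
j=11: u_11=709/720 ∈ [11/12, 1) → index 11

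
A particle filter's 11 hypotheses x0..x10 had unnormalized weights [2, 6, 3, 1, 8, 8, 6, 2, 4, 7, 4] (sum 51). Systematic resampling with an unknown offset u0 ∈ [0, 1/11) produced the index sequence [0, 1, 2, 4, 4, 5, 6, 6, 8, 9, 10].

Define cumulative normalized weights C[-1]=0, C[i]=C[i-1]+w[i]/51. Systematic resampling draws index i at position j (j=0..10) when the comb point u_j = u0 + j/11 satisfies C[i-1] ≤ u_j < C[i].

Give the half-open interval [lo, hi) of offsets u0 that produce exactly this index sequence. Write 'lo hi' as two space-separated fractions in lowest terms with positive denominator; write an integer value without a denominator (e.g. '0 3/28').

C = [2/51, 8/51, 11/51, 4/17, 20/51, 28/51, 2/3, 12/17, 40/51, 47/51, 1]
j=0 picked index 0: u0 ∈ [0, 2/51)
j=1 picked index 1: u0 ∈ [-29/561, 37/561)
j=2 picked index 2: u0 ∈ [-14/561, 19/561)
j=3 picked index 4: u0 ∈ [-7/187, 67/561)
j=4 picked index 4: u0 ∈ [-24/187, 16/561)
j=5 picked index 5: u0 ∈ [-35/561, 53/561)
j=6 picked index 6: u0 ∈ [2/561, 4/33)
j=7 picked index 6: u0 ∈ [-49/561, 1/33)
j=8 picked index 8: u0 ∈ [-4/187, 32/561)
j=9 picked index 9: u0 ∈ [-19/561, 58/561)
j=10 picked index 10: u0 ∈ [7/561, 1/11)
intersection: [7/561, 16/561)

7/561 16/561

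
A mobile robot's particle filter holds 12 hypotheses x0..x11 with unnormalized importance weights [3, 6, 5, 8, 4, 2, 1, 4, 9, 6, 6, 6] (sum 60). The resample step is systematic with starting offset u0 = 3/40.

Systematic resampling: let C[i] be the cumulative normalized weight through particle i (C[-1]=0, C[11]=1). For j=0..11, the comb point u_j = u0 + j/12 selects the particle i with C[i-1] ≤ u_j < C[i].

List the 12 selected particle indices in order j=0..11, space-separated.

1 2 3 3 4 7 8 8 9 10 11 11

C = [1/20, 3/20, 7/30, 11/30, 13/30, 7/15, 29/60, 11/20, 7/10, 4/5, 9/10, 1]
j=0: u_0=3/40 ∈ [1/20, 3/20) → index 1
j=1: u_1=19/120 ∈ [3/20, 7/30) → index 2
j=2: u_2=29/120 ∈ [7/30, 11/30) → index 3
j=3: u_3=13/40 ∈ [7/30, 11/30) → index 3
j=4: u_4=49/120 ∈ [11/30, 13/30) → index 4
j=5: u_5=59/120 ∈ [29/60, 11/20) → index 7
j=6: u_6=23/40 ∈ [11/20, 7/10) → index 8
j=7: u_7=79/120 ∈ [11/20, 7/10) → index 8
j=8: u_8=89/120 ∈ [7/10, 4/5) → index 9
j=9: u_9=33/40 ∈ [4/5, 9/10) → index 10
j=10: u_10=109/120 ∈ [9/10, 1) → index 11
j=11: u_11=119/120 ∈ [9/10, 1) → index 11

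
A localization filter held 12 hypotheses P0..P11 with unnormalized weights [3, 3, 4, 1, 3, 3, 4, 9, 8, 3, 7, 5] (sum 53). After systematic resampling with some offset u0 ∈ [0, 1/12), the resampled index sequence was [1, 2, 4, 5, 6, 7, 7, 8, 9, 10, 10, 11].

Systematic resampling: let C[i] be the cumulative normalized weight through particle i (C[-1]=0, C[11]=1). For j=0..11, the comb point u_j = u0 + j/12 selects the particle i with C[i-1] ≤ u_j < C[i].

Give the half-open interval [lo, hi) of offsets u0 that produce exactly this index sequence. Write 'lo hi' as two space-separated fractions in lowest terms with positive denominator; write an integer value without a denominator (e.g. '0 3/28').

C = [3/53, 6/53, 10/53, 11/53, 14/53, 17/53, 21/53, 30/53, 38/53, 41/53, 48/53, 1]
j=0 picked index 1: u0 ∈ [3/53, 6/53)
j=1 picked index 2: u0 ∈ [19/636, 67/636)
j=2 picked index 4: u0 ∈ [13/318, 31/318)
j=3 picked index 5: u0 ∈ [3/212, 15/212)
j=4 picked index 6: u0 ∈ [-2/159, 10/159)
j=5 picked index 7: u0 ∈ [-13/636, 95/636)
j=6 picked index 7: u0 ∈ [-11/106, 7/106)
j=7 picked index 8: u0 ∈ [-11/636, 85/636)
j=8 picked index 9: u0 ∈ [8/159, 17/159)
j=9 picked index 10: u0 ∈ [5/212, 33/212)
j=10 picked index 10: u0 ∈ [-19/318, 23/318)
j=11 picked index 11: u0 ∈ [-7/636, 1/12)
intersection: [3/53, 10/159)

3/53 10/159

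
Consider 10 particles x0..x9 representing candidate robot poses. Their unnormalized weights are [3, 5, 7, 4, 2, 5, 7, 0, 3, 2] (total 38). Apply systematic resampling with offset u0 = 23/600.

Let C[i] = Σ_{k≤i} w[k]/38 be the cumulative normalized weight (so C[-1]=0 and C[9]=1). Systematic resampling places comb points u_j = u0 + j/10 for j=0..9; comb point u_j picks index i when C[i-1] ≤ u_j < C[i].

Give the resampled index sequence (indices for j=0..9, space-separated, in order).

0 1 2 2 3 4 5 6 6 8

C = [3/38, 4/19, 15/38, 1/2, 21/38, 13/19, 33/38, 33/38, 18/19, 1]
j=0: u_0=23/600 ∈ [0, 3/38) → index 0
j=1: u_1=83/600 ∈ [3/38, 4/19) → index 1
j=2: u_2=143/600 ∈ [4/19, 15/38) → index 2
j=3: u_3=203/600 ∈ [4/19, 15/38) → index 2
j=4: u_4=263/600 ∈ [15/38, 1/2) → index 3
j=5: u_5=323/600 ∈ [1/2, 21/38) → index 4
j=6: u_6=383/600 ∈ [21/38, 13/19) → index 5
j=7: u_7=443/600 ∈ [13/19, 33/38) → index 6
j=8: u_8=503/600 ∈ [13/19, 33/38) → index 6
j=9: u_9=563/600 ∈ [33/38, 18/19) → index 8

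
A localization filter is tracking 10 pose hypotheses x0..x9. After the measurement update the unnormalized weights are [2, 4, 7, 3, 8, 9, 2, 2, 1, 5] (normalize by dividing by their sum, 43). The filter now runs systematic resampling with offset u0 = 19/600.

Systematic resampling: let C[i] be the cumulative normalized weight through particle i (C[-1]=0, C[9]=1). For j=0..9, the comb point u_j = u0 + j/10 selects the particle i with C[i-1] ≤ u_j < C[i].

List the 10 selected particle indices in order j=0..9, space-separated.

C = [2/43, 6/43, 13/43, 16/43, 24/43, 33/43, 35/43, 37/43, 38/43, 1]
j=0: u_0=19/600 ∈ [0, 2/43) → index 0
j=1: u_1=79/600 ∈ [2/43, 6/43) → index 1
j=2: u_2=139/600 ∈ [6/43, 13/43) → index 2
j=3: u_3=199/600 ∈ [13/43, 16/43) → index 3
j=4: u_4=259/600 ∈ [16/43, 24/43) → index 4
j=5: u_5=319/600 ∈ [16/43, 24/43) → index 4
j=6: u_6=379/600 ∈ [24/43, 33/43) → index 5
j=7: u_7=439/600 ∈ [24/43, 33/43) → index 5
j=8: u_8=499/600 ∈ [35/43, 37/43) → index 7
j=9: u_9=559/600 ∈ [38/43, 1) → index 9

0 1 2 3 4 4 5 5 7 9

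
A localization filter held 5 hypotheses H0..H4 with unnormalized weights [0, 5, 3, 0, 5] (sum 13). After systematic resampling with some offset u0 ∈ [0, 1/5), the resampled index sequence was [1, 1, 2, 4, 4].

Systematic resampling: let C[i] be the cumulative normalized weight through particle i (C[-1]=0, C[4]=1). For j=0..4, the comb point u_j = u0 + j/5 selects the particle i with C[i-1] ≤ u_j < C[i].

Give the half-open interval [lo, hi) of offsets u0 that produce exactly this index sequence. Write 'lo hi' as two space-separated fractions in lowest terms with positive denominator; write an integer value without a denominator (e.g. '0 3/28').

1/65 12/65

C = [0, 5/13, 8/13, 8/13, 1]
j=0 picked index 1: u0 ∈ [0, 5/13)
j=1 picked index 1: u0 ∈ [-1/5, 12/65)
j=2 picked index 2: u0 ∈ [-1/65, 14/65)
j=3 picked index 4: u0 ∈ [1/65, 2/5)
j=4 picked index 4: u0 ∈ [-12/65, 1/5)
intersection: [1/65, 12/65)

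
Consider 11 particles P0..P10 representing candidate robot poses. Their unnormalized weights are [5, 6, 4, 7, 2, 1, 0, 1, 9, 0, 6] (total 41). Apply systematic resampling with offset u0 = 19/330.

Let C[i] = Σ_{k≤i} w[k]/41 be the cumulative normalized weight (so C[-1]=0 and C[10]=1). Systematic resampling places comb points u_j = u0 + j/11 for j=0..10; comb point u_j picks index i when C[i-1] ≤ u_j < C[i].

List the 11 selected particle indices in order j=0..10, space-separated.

0 1 1 2 3 3 5 8 8 10 10

C = [5/41, 11/41, 15/41, 22/41, 24/41, 25/41, 25/41, 26/41, 35/41, 35/41, 1]
j=0: u_0=19/330 ∈ [0, 5/41) → index 0
j=1: u_1=49/330 ∈ [5/41, 11/41) → index 1
j=2: u_2=79/330 ∈ [5/41, 11/41) → index 1
j=3: u_3=109/330 ∈ [11/41, 15/41) → index 2
j=4: u_4=139/330 ∈ [15/41, 22/41) → index 3
j=5: u_5=169/330 ∈ [15/41, 22/41) → index 3
j=6: u_6=199/330 ∈ [24/41, 25/41) → index 5
j=7: u_7=229/330 ∈ [26/41, 35/41) → index 8
j=8: u_8=259/330 ∈ [26/41, 35/41) → index 8
j=9: u_9=289/330 ∈ [35/41, 1) → index 10
j=10: u_10=29/30 ∈ [35/41, 1) → index 10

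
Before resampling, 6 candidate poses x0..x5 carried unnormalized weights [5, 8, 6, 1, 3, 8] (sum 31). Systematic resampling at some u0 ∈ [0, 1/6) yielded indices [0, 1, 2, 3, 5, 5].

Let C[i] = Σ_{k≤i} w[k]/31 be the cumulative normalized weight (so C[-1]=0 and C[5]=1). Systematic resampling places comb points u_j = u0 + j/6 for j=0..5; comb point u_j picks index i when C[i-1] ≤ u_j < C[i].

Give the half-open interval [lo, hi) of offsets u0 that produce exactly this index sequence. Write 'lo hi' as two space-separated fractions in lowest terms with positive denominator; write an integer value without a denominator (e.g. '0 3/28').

7/62 9/62

C = [5/31, 13/31, 19/31, 20/31, 23/31, 1]
j=0 picked index 0: u0 ∈ [0, 5/31)
j=1 picked index 1: u0 ∈ [-1/186, 47/186)
j=2 picked index 2: u0 ∈ [8/93, 26/93)
j=3 picked index 3: u0 ∈ [7/62, 9/62)
j=4 picked index 5: u0 ∈ [7/93, 1/3)
j=5 picked index 5: u0 ∈ [-17/186, 1/6)
intersection: [7/62, 9/62)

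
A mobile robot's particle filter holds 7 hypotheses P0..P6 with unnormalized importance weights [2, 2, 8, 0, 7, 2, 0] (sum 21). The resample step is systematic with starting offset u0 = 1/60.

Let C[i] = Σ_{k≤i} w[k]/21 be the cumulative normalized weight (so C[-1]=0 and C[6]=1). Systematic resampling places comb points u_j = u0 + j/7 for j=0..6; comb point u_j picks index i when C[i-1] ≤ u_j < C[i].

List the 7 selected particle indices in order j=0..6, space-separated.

C = [2/21, 4/21, 4/7, 4/7, 19/21, 1, 1]
j=0: u_0=1/60 ∈ [0, 2/21) → index 0
j=1: u_1=67/420 ∈ [2/21, 4/21) → index 1
j=2: u_2=127/420 ∈ [4/21, 4/7) → index 2
j=3: u_3=187/420 ∈ [4/21, 4/7) → index 2
j=4: u_4=247/420 ∈ [4/7, 19/21) → index 4
j=5: u_5=307/420 ∈ [4/7, 19/21) → index 4
j=6: u_6=367/420 ∈ [4/7, 19/21) → index 4

0 1 2 2 4 4 4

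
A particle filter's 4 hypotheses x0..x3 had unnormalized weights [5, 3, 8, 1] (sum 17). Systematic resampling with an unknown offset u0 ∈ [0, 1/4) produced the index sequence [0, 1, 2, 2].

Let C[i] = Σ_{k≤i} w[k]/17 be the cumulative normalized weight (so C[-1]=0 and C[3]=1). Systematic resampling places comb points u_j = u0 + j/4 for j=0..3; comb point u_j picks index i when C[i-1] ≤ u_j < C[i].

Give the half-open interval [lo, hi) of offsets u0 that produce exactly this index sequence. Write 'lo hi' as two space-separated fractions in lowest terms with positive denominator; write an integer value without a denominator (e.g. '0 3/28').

C = [5/17, 8/17, 16/17, 1]
j=0 picked index 0: u0 ∈ [0, 5/17)
j=1 picked index 1: u0 ∈ [3/68, 15/68)
j=2 picked index 2: u0 ∈ [-1/34, 15/34)
j=3 picked index 2: u0 ∈ [-19/68, 13/68)
intersection: [3/68, 13/68)

3/68 13/68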